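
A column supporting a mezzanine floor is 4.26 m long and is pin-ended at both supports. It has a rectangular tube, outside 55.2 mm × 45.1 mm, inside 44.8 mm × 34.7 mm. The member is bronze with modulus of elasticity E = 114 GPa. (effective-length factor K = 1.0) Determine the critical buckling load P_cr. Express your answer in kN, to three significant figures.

Weak-axis I_min = (h_o·b_o³ − h_i·b_i³)/12 with b_o = 45.1, b_i = 34.70 mm (shorter outer/inner sides).
I_min = (55.2×45.1³ − 44.80×34.70³)/12 = 2.660×10^5 mm⁴
I = 2.660×10^5 mm⁴ = 2.660×10^-7 m⁴
Effective length L_e = K·L = 1 × 4.26 = 4.260 m
P_cr = π²EI / L_e² = π² × 114×10⁹ × 2.660×10^-7 / 4.260² = 1.649×10^4 N

P_cr ≈ 16.5 kN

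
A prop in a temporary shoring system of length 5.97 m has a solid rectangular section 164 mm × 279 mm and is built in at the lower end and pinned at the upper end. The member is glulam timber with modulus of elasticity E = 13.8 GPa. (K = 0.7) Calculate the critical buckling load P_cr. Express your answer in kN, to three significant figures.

Buckling occurs about the weak axis: I_min = h·b³/12 with b = 164 mm (the shorter side).
I_min = 279×164³/12 = 1.026×10^8 mm⁴
I = 1.026×10^8 mm⁴ = 1.026×10^-4 m⁴
Effective length L_e = K·L = 0.7 × 5.97 = 4.179 m
P_cr = π²EI / L_e² = π² × 13.8×10⁹ × 1.026×10^-4 / 4.179² = 7.998×10^5 N

P_cr ≈ 800 kN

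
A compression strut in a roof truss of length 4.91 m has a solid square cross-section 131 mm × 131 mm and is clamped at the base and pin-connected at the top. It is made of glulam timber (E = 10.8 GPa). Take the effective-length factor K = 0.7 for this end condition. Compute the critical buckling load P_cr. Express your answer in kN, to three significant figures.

P_cr ≈ 221 kN

I = a⁴/12 = 131⁴/12 = 2.454×10^7 mm⁴
I = 2.454×10^7 mm⁴ = 2.454×10^-5 m⁴
Effective length L_e = K·L = 0.7 × 4.91 = 3.437 m
P_cr = π²EI / L_e² = π² × 10.8×10⁹ × 2.454×10^-5 / 3.437² = 2.214×10^5 N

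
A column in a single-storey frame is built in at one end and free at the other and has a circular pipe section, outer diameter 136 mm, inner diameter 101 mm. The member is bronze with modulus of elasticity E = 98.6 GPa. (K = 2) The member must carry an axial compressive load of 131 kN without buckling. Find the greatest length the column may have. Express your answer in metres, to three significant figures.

L_max ≈ 4.66 m

d_o = 136 mm, d_i = 101 mm
I = π(d_o⁴ − d_i⁴)/64 = π(136⁴ − 101.0⁴)/64 = 1.168×10^7 mm⁴
I = 1.168×10^-5 m⁴
At the buckling limit P_cr = P = 1.310×10^5 N
From P_cr = π²EI/(K·L)²:  L = (1/K)·√(π²EI/P_cr) = (1/2)·√(π²×9.86×10^10×1.168×10^-5/1.310×10^5)
L = 4.66 m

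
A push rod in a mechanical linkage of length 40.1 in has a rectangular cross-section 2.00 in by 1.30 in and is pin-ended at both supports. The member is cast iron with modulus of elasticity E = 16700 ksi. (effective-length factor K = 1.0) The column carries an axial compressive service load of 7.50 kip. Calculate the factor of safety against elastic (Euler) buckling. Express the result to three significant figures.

n ≈ 5.00

Buckling occurs about the weak axis: I_min = h·b³/12 with b = 1.30 in (the shorter side).
I_min = 2.00×1.30³/12 = 0.3662 in⁴
Effective length L_e = K·L = 1 × 40.1 = 40.10 in
P_cr = π²EI / L_e² = π² × 16700×10³ × 0.3662 / 40.10² = 3.753×10^4 lb
Factor of safety n = P_cr / P = 37.532 / 7.50 = 5.00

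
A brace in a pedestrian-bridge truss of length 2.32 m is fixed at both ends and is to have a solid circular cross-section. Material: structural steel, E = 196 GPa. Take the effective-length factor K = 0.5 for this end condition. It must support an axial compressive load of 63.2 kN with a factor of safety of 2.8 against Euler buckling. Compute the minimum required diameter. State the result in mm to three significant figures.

d ≈ 39.8 mm

Required P_cr = n·P = 2.8 × 63.2 = 177.0 kN
L_e = K·L = 0.5 × 2.32 = 1.160 m
Required I = P_cr·L_e²/(π²E) = 1.770×10^5 × 1.160² / (π² × 1.96×10^11) = 1.231×10^-7 m⁴
I_req = 1.231×10^5 mm⁴
Solid circle: I = πd⁴/64  ⇒  d = (64I/π)^(1/4) = (64×1.231×10^5/π)^(1/4) = 39.8 mm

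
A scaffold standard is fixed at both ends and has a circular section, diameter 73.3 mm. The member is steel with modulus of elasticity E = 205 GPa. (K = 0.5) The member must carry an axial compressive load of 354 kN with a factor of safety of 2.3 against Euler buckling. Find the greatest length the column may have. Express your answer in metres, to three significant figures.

L_max ≈ 3.75 m

I = πd⁴/64 = π×73.3⁴/64 = 1.417×10^6 mm⁴
I = 1.417×10^-6 m⁴
Required critical load P_cr = n·P = 2.3 × 354 = 814.2 kN = 8.142×10^5 N
From P_cr = π²EI/(K·L)²:  L = (1/K)·√(π²EI/P_cr) = (1/0.5)·√(π²×2.05×10^11×1.417×10^-6/8.142×10^5)
L = 3.75 m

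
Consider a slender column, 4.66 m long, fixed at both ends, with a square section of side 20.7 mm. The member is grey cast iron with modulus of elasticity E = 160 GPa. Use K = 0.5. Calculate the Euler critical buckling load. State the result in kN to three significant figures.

I = a⁴/12 = 20.7⁴/12 = 1.530×10^4 mm⁴
I = 1.530×10^4 mm⁴ = 1.530×10^-8 m⁴
Effective length L_e = K·L = 0.5 × 4.66 = 2.330 m
P_cr = π²EI / L_e² = π² × 160×10⁹ × 1.530×10^-8 / 2.330² = 4.450×10^3 N

P_cr ≈ 4.45 kN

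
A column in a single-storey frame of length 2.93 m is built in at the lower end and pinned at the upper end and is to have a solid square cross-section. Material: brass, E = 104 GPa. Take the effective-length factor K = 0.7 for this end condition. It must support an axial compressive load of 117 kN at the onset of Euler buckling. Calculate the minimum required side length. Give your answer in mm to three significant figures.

a ≈ 49.0 mm

L_e = K·L = 0.7 × 2.93 = 2.051 m
Required I = P_cr·L_e²/(π²E) = 1.170×10^5 × 2.051² / (π² × 1.04×10^11) = 4.795×10^-7 m⁴
I_req = 4.795×10^5 mm⁴
Solid square: I = a⁴/12  ⇒  a = (12I)^(1/4) = (12×4.795×10^5)^(1/4) = 49.0 mm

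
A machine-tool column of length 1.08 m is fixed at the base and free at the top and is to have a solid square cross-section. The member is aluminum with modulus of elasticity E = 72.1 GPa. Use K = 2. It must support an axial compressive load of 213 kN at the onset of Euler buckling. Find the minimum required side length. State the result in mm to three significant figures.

a ≈ 64.0 mm

L_e = K·L = 2 × 1.08 = 2.160 m
Required I = P_cr·L_e²/(π²E) = 2.130×10^5 × 2.160² / (π² × 7.21×10^10) = 1.397×10^-6 m⁴
I_req = 1.397×10^6 mm⁴
Solid square: I = a⁴/12  ⇒  a = (12I)^(1/4) = (12×1.397×10^6)^(1/4) = 64.0 mm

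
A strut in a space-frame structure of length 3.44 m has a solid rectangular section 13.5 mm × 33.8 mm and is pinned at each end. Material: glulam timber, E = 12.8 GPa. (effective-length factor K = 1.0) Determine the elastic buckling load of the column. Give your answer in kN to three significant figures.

Buckling occurs about the weak axis: I_min = h·b³/12 with b = 13.5 mm (the shorter side).
I_min = 33.8×13.5³/12 = 6.930×10^3 mm⁴
I = 6.930×10^3 mm⁴ = 6.930×10^-9 m⁴
Effective length L_e = K·L = 1 × 3.44 = 3.440 m
P_cr = π²EI / L_e² = π² × 12.8×10⁹ × 6.930×10^-9 / 3.440² = 73.98 N

P_cr ≈ 0.0740 kN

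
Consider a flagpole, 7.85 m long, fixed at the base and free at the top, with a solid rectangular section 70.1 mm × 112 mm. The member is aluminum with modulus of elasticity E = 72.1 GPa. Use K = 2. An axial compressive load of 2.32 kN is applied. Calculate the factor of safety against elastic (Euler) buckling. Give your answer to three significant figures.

n ≈ 4.00

Buckling occurs about the weak axis: I_min = h·b³/12 with b = 70.1 mm (the shorter side).
I_min = 112×70.1³/12 = 3.215×10^6 mm⁴
I = 3.215×10^6 mm⁴ = 3.215×10^-6 m⁴
Effective length L_e = K·L = 2 × 7.85 = 15.70 m
P_cr = π²EI / L_e² = π² × 72.1×10⁹ × 3.215×10^-6 / 15.70² = 9.282×10^3 N
Factor of safety n = P_cr / P = 9.2817 / 2.32 = 4.00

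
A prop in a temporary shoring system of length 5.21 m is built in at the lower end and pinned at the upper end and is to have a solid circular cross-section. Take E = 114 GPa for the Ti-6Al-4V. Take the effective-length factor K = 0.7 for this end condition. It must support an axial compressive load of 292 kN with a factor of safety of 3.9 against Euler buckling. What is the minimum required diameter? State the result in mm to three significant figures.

d ≈ 129 mm

Required P_cr = n·P = 3.9 × 292 = 1139 kN
L_e = K·L = 0.7 × 5.21 = 3.647 m
Required I = P_cr·L_e²/(π²E) = 1.139×10^6 × 3.647² / (π² × 1.14×10^11) = 1.346×10^-5 m⁴
I_req = 1.346×10^7 mm⁴
Solid circle: I = πd⁴/64  ⇒  d = (64I/π)^(1/4) = (64×1.346×10^7/π)^(1/4) = 129 mm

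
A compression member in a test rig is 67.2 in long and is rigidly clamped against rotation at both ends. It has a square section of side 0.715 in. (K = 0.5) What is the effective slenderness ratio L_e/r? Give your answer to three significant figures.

λ ≈ 163

For a square r = a/√12 = 0.715/√12 = 0.2064 in
L_e = K·L = 0.5 × 67.2 = 33.60 in
λ = L_e / r_min = 33.600 / 0.2064 = 163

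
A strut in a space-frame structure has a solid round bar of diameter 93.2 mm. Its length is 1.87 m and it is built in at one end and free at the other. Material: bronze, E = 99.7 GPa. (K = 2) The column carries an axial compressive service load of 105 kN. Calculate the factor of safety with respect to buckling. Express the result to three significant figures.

n ≈ 2.48

I = πd⁴/64 = π×93.2⁴/64 = 3.704×10^6 mm⁴
I = 3.704×10^6 mm⁴ = 3.704×10^-6 m⁴
Effective length L_e = K·L = 2 × 1.87 = 3.740 m
P_cr = π²EI / L_e² = π² × 99.7×10⁹ × 3.704×10^-6 / 3.740² = 2.605×10^5 N
Factor of safety n = P_cr / P = 260.55 / 105 = 2.48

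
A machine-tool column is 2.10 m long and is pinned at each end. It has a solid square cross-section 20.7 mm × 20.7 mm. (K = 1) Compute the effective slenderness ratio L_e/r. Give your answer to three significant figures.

λ ≈ 351

For a square r = a/√12 = 20.7/√12 = 5.976 mm
L_e = K·L = 1 × 2.10 m = 2.100 m = 2100.0 mm
λ = L_e / r_min = 2100.0 / 5.976 = 351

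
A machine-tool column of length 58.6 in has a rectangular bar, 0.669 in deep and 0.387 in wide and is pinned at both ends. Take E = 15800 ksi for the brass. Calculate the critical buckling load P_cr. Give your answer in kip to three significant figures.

P_cr ≈ 0.147 kip

Buckling occurs about the weak axis: I_min = h·b³/12 with b = 0.387 in (the shorter side).
I_min = 0.669×0.387³/12 = 3.231×10^-3 in⁴
Effective length L_e = K·L = 1 × 58.6 = 58.60 in
P_cr = π²EI / L_e² = π² × 15800×10³ × 3.231×10^-3 / 58.60² = 146.7 lb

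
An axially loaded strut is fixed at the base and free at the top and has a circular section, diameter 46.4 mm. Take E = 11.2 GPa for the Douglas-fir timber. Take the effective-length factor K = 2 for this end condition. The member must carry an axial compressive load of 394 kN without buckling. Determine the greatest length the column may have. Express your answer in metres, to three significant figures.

I = πd⁴/64 = π×46.4⁴/64 = 2.275×10^5 mm⁴
I = 2.275×10^-7 m⁴
At the buckling limit P_cr = P = 3.940×10^5 N
From P_cr = π²EI/(K·L)²:  L = (1/K)·√(π²EI/P_cr) = (1/2)·√(π²×1.12×10^10×2.275×10^-7/3.940×10^5)
L = 0.126 m

L_max ≈ 0.126 m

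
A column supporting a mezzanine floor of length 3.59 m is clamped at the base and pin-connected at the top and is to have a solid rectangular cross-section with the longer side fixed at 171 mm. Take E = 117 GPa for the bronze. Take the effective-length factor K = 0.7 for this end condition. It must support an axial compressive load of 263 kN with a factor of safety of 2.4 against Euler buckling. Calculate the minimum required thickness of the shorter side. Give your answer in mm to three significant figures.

Required P_cr = n·P = 2.4 × 263 = 631.2 kN
L_e = K·L = 0.7 × 3.59 = 2.513 m
Required I = P_cr·L_e²/(π²E) = 6.312×10^5 × 2.513² / (π² × 1.17×10^11) = 3.452×10^-6 m⁴
I_req = 3.452×10^6 mm⁴
Rectangle, weak axis: I_min = h·b³/12 with h = 171 mm fixed  ⇒  b = (12I/h)^(1/3) = 62.3 mm

b ≈ 62.3 mm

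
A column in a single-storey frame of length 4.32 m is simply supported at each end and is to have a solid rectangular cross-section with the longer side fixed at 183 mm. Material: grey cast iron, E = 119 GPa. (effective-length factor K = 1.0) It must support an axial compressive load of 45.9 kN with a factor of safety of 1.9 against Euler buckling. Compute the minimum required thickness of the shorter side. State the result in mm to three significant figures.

Required P_cr = n·P = 1.9 × 45.9 = 87.21 kN
L_e = K·L = 1 × 4.32 = 4.320 m
Required I = P_cr·L_e²/(π²E) = 8.721×10^4 × 4.320² / (π² × 1.19×10^11) = 1.386×10^-6 m⁴
I_req = 1.386×10^6 mm⁴
Rectangle, weak axis: I_min = h·b³/12 with h = 183 mm fixed  ⇒  b = (12I/h)^(1/3) = 45.0 mm

b ≈ 45.0 mm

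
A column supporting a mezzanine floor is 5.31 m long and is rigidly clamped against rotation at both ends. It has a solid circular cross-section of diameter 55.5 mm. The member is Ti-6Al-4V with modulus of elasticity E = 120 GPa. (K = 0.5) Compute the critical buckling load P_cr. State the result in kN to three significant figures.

P_cr ≈ 78.3 kN

I = πd⁴/64 = π×55.5⁴/64 = 4.657×10^5 mm⁴
I = 4.657×10^5 mm⁴ = 4.657×10^-7 m⁴
Effective length L_e = K·L = 0.5 × 5.31 = 2.655 m
P_cr = π²EI / L_e² = π² × 120×10⁹ × 4.657×10^-7 / 2.655² = 7.825×10^4 N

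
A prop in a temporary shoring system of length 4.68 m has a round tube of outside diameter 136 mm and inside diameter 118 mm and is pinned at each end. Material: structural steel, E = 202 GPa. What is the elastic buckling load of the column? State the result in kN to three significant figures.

P_cr ≈ 662 kN

d_o = 136 mm, d_i = 118 mm
I = π(d_o⁴ − d_i⁴)/64 = π(136⁴ − 118.0⁴)/64 = 7.276×10^6 mm⁴
I = 7.276×10^6 mm⁴ = 7.276×10^-6 m⁴
Effective length L_e = K·L = 1 × 4.68 = 4.680 m
P_cr = π²EI / L_e² = π² × 202×10⁹ × 7.276×10^-6 / 4.680² = 6.623×10^5 N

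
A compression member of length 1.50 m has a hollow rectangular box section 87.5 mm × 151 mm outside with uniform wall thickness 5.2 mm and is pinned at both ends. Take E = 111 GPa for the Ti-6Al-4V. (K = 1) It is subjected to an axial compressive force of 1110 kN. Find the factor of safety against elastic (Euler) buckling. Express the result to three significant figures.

n ≈ 1.34

Inner dimensions: h_i = 151 − 2×5.2 = 140.6 mm, b_i = 87.5 − 2×5.2 = 77.10 mm
Weak-axis I_min = (h_o·b_o³ − h_i·b_i³)/12 with b_o = 87.5, b_i = 77.10 mm (shorter outer/inner sides).
I_min = (151×87.5³ − 140.6×77.10³)/12 = 3.060×10^6 mm⁴
I = 3.060×10^6 mm⁴ = 3.060×10^-6 m⁴
Effective length L_e = K·L = 1 × 1.50 = 1.500 m
P_cr = π²EI / L_e² = π² × 111×10⁹ × 3.060×10^-6 / 1.500² = 1.490×10^6 N
Factor of safety n = P_cr / P = 1489.9 / 1110 = 1.34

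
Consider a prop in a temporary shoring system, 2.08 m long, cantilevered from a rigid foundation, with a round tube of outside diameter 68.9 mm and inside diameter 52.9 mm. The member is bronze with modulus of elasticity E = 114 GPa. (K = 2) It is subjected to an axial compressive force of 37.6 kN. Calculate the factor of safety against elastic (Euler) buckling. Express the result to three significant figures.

d_o = 68.9 mm, d_i = 52.9 mm
I = π(d_o⁴ − d_i⁴)/64 = π(68.9⁴ − 52.90⁴)/64 = 7.218×10^5 mm⁴
I = 7.218×10^5 mm⁴ = 7.218×10^-7 m⁴
Effective length L_e = K·L = 2 × 2.08 = 4.160 m
P_cr = π²EI / L_e² = π² × 114×10⁹ × 7.218×10^-7 / 4.160² = 4.693×10^4 N
Factor of safety n = P_cr / P = 46.930 / 37.6 = 1.25

n ≈ 1.25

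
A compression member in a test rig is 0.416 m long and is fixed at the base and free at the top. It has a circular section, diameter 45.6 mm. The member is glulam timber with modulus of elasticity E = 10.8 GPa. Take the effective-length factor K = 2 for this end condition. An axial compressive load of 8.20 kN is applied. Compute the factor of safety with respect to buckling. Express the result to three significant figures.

I = πd⁴/64 = π×45.6⁴/64 = 2.122×10^5 mm⁴
I = 2.122×10^5 mm⁴ = 2.122×10^-7 m⁴
Effective length L_e = K·L = 2 × 0.416 = 0.8320 m
P_cr = π²EI / L_e² = π² × 10.8×10⁹ × 2.122×10^-7 / 0.8320² = 3.268×10^4 N
Factor of safety n = P_cr / P = 32.682 / 8.20 = 3.99

n ≈ 3.99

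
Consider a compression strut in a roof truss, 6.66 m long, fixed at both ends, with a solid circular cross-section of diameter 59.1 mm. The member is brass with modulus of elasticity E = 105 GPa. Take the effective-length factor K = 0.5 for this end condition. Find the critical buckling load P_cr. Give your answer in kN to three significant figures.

P_cr ≈ 56.0 kN

I = πd⁴/64 = π×59.1⁴/64 = 5.989×10^5 mm⁴
I = 5.989×10^5 mm⁴ = 5.989×10^-7 m⁴
Effective length L_e = K·L = 0.5 × 6.66 = 3.330 m
P_cr = π²EI / L_e² = π² × 105×10⁹ × 5.989×10^-7 / 3.330² = 5.597×10^4 N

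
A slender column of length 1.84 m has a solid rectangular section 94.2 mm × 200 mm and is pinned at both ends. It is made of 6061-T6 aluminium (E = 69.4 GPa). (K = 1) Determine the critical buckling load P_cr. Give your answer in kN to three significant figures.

P_cr ≈ 2820 kN

Buckling occurs about the weak axis: I_min = h·b³/12 with b = 94.2 mm (the shorter side).
I_min = 200×94.2³/12 = 1.393×10^7 mm⁴
I = 1.393×10^7 mm⁴ = 1.393×10^-5 m⁴
Effective length L_e = K·L = 1 × 1.84 = 1.840 m
P_cr = π²EI / L_e² = π² × 69.4×10⁹ × 1.393×10^-5 / 1.840² = 2.819×10^6 N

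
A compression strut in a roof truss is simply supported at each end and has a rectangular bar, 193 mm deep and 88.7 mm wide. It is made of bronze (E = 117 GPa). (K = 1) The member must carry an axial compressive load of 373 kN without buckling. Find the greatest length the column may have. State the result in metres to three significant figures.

L_max ≈ 5.89 m

Buckling occurs about the weak axis: I_min = h·b³/12 with b = 88.7 mm (the shorter side).
I_min = 193×88.7³/12 = 1.122×10^7 mm⁴
I = 1.122×10^-5 m⁴
At the buckling limit P_cr = P = 3.730×10^5 N
From P_cr = π²EI/(K·L)²:  L = (1/K)·√(π²EI/P_cr) = (1/1)·√(π²×1.17×10^11×1.122×10^-5/3.730×10^5)
L = 5.89 m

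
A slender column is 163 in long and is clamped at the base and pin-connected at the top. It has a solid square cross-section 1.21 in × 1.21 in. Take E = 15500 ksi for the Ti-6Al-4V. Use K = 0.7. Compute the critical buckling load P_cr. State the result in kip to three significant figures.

P_cr ≈ 2.10 kip

I = a⁴/12 = 1.21⁴/12 = 0.1786 in⁴
Effective length L_e = K·L = 0.7 × 163 = 114.1 in
P_cr = π²EI / L_e² = π² × 15500×10³ × 0.1786 / 114.1² = 2.099×10^3 lb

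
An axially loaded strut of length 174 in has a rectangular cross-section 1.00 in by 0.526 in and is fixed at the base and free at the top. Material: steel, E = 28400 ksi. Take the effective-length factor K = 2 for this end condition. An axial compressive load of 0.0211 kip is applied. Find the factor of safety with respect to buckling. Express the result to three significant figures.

n ≈ 1.33

Buckling occurs about the weak axis: I_min = h·b³/12 with b = 0.526 in (the shorter side).
I_min = 1.00×0.526³/12 = 1.213×10^-2 in⁴
Effective length L_e = K·L = 2 × 174 = 348.0 in
P_cr = π²EI / L_e² = π² × 28400×10³ × 1.213×10^-2 / 348.0² = 28.07 lb
Factor of safety n = P_cr / P = 0.028070 / 0.0211 = 1.33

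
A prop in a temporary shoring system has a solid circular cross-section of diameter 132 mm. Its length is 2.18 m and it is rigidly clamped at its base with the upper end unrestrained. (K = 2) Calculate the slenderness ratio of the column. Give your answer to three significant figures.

λ ≈ 132

I = πd⁴/64 = π×132⁴/64 = 1.490×10^7 mm⁴
A = 1.368×10^4 mm²;  r_min = √(I/A) = √(1.490×10^7/1.368×10^4) = 33.00 mm
L_e = K·L = 2 × 2.18 m = 4.360 m = 4360.0 mm
λ = L_e / r_min = 4360.0 / 33.00 = 132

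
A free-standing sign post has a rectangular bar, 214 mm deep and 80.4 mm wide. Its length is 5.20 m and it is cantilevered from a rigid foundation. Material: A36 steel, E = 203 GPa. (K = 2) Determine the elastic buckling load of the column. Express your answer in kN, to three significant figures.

Buckling occurs about the weak axis: I_min = h·b³/12 with b = 80.4 mm (the shorter side).
I_min = 214×80.4³/12 = 9.268×10^6 mm⁴
I = 9.268×10^6 mm⁴ = 9.268×10^-6 m⁴
Effective length L_e = K·L = 2 × 5.20 = 10.40 m
P_cr = π²EI / L_e² = π² × 203×10⁹ × 9.268×10^-6 / 10.40² = 1.717×10^5 N

P_cr ≈ 172 kN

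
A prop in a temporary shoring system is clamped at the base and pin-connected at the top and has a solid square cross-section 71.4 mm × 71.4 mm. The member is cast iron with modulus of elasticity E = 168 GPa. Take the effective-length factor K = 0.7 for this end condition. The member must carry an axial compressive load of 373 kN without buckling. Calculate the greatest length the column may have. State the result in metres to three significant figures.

I = a⁴/12 = 71.4⁴/12 = 2.166×10^6 mm⁴
I = 2.166×10^-6 m⁴
At the buckling limit P_cr = P = 3.730×10^5 N
From P_cr = π²EI/(K·L)²:  L = (1/K)·√(π²EI/P_cr) = (1/0.7)·√(π²×1.68×10^11×2.166×10^-6/3.730×10^5)
L = 4.43 m

L_max ≈ 4.43 m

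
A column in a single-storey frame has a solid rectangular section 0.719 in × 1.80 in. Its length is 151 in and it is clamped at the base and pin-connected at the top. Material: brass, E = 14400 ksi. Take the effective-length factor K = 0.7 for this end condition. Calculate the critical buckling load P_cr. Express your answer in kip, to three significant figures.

P_cr ≈ 0.709 kip

Buckling occurs about the weak axis: I_min = h·b³/12 with b = 0.719 in (the shorter side).
I_min = 1.80×0.719³/12 = 5.575×10^-2 in⁴
Effective length L_e = K·L = 0.7 × 151 = 105.7 in
P_cr = π²EI / L_e² = π² × 14400×10³ × 5.575×10^-2 / 105.7² = 709.2 lb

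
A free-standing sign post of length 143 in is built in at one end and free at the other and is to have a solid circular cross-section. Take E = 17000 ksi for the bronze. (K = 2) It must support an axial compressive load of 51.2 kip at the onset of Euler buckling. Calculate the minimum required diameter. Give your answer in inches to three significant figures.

d ≈ 4.75 in

L_e = K·L = 2 × 143 = 286.0 in
Required I = P_cr·L_e²/(π²E) = 5.120×10^4 × 286.0² / (π² × 1.70×10^7) = 24.96 in⁴
Solid circle: I = πd⁴/64  ⇒  d = (64I/π)^(1/4) = (64×24.96/π)^(1/4) = 4.75 in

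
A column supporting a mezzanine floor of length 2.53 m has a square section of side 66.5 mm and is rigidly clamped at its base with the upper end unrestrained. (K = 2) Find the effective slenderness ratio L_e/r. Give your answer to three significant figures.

For a square r = a/√12 = 66.5/√12 = 19.20 mm
L_e = K·L = 2 × 2.53 m = 5.060 m = 5060.0 mm
λ = L_e / r_min = 5060.0 / 19.20 = 264

λ ≈ 264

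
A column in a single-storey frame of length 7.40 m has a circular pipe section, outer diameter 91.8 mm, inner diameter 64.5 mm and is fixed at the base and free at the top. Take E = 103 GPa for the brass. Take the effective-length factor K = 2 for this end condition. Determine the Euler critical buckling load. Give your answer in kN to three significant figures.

P_cr ≈ 12.2 kN

d_o = 91.8 mm, d_i = 64.5 mm
I = π(d_o⁴ − d_i⁴)/64 = π(91.8⁴ − 64.50⁴)/64 = 2.637×10^6 mm⁴
I = 2.637×10^6 mm⁴ = 2.637×10^-6 m⁴
Effective length L_e = K·L = 2 × 7.40 = 14.80 m
P_cr = π²EI / L_e² = π² × 103×10⁹ × 2.637×10^-6 / 14.80² = 1.224×10^4 N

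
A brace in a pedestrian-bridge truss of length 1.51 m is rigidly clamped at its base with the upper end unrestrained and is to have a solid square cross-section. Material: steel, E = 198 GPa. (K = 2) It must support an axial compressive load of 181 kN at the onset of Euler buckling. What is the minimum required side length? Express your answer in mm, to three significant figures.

L_e = K·L = 2 × 1.51 = 3.020 m
Required I = P_cr·L_e²/(π²E) = 1.810×10^5 × 3.020² / (π² × 1.98×10^11) = 8.447×10^-7 m⁴
I_req = 8.447×10^5 mm⁴
Solid square: I = a⁴/12  ⇒  a = (12I)^(1/4) = (12×8.447×10^5)^(1/4) = 56.4 mm

a ≈ 56.4 mm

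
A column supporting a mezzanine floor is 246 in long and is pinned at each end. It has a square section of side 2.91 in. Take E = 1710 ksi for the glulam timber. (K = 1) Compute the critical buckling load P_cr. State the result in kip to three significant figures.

P_cr ≈ 1.67 kip

I = a⁴/12 = 2.91⁴/12 = 5.976 in⁴
Effective length L_e = K·L = 1 × 246 = 246.0 in
P_cr = π²EI / L_e² = π² × 1710×10³ × 5.976 / 246.0² = 1.667×10^3 lb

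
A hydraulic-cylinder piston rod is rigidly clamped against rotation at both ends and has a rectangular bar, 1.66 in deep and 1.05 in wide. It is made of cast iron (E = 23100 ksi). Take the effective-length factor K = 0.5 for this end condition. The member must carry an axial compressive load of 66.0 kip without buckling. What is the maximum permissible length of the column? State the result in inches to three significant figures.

Buckling occurs about the weak axis: I_min = h·b³/12 with b = 1.05 in (the shorter side).
I_min = 1.66×1.05³/12 = 0.1601 in⁴
At the buckling limit P_cr = P = 6.600×10^4 lb
From P_cr = π²EI/(K·L)²:  L = (1/K)·√(π²EI/P_cr) = (1/0.5)·√(π²×2.31×10^7×0.1601/6.600×10^4)
L = 47.0 in

L_max ≈ 47.0 in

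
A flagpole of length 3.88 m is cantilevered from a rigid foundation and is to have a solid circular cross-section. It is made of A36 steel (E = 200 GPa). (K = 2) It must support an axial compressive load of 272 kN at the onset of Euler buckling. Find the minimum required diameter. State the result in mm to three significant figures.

d ≈ 114 mm

L_e = K·L = 2 × 3.88 = 7.760 m
Required I = P_cr·L_e²/(π²E) = 2.720×10^5 × 7.760² / (π² × 2.00×10^11) = 8.298×10^-6 m⁴
I_req = 8.298×10^6 mm⁴
Solid circle: I = πd⁴/64  ⇒  d = (64I/π)^(1/4) = (64×8.298×10^6/π)^(1/4) = 114 mm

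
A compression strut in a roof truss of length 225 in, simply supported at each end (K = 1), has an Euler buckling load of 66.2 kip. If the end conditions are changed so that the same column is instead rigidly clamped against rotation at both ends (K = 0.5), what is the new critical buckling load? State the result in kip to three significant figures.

P_cr ≈ 265 kip

P_cr ∝ 1/K², so P_cr,new = P_cr,old × (K_old/K_new)² = 66.2 × (1/0.5)²
= 66.2 × 4.000 = 265 kip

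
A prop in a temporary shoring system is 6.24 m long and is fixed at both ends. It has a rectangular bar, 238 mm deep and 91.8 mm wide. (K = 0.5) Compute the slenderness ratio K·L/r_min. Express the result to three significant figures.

λ ≈ 118

Buckling occurs about the weak axis: I_min = h·b³/12 with b = 91.8 mm (the shorter side).
I_min = 238×91.8³/12 = 1.534×10^7 mm⁴
A = 2.185×10^4 mm²;  r_min = √(I/A) = √(1.534×10^7/2.185×10^4) = 26.50 mm
L_e = K·L = 0.5 × 6.24 m = 3.120 m = 3120.0 mm
λ = L_e / r_min = 3120.0 / 26.50 = 118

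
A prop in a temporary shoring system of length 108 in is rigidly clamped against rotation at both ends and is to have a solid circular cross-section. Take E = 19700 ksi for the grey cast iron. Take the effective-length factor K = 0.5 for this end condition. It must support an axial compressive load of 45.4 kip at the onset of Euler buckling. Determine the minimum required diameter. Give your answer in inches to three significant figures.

L_e = K·L = 0.5 × 108 = 54.00 in
Required I = P_cr·L_e²/(π²E) = 4.540×10^4 × 54.00² / (π² × 1.97×10^7) = 0.6809 in⁴
Solid circle: I = πd⁴/64  ⇒  d = (64I/π)^(1/4) = (64×0.6809/π)^(1/4) = 1.93 in

d ≈ 1.93 in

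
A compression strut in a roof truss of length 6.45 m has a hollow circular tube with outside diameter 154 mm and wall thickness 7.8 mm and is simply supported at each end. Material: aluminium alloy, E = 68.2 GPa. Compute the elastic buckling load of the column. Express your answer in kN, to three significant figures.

Inner diameter d_i = 154 − 2×7.8 = 138.4 mm
I = π(d_o⁴ − d_i⁴)/64 = π(154⁴ − 138.4⁴)/64 = 9.599×10^6 mm⁴
I = 9.599×10^6 mm⁴ = 9.599×10^-6 m⁴
Effective length L_e = K·L = 1 × 6.45 = 6.450 m
P_cr = π²EI / L_e² = π² × 68.2×10⁹ × 9.599×10^-6 / 6.450² = 1.553×10^5 N

P_cr ≈ 155 kN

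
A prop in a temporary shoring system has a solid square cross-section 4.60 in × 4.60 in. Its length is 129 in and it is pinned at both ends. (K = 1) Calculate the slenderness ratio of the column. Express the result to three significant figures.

I = a⁴/12 = 4.60⁴/12 = 37.31 in⁴
A = 21.16 in²;  r_min = √(I/A) = √(37.31/21.16) = 1.328 in
L_e = K·L = 1 × 129 = 129.0 in
λ = L_e / r_min = 129.00 / 1.328 = 97.1

λ ≈ 97.1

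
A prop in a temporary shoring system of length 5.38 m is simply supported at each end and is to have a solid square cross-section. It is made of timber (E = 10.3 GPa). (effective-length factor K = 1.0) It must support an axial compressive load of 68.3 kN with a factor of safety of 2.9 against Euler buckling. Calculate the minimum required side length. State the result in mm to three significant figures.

Required P_cr = n·P = 2.9 × 68.3 = 198.1 kN
L_e = K·L = 1 × 5.38 = 5.380 m
Required I = P_cr·L_e²/(π²E) = 1.981×10^5 × 5.380² / (π² × 1.03×10^10) = 5.640×10^-5 m⁴
I_req = 5.640×10^7 mm⁴
Solid square: I = a⁴/12  ⇒  a = (12I)^(1/4) = (12×5.640×10^7)^(1/4) = 161 mm

a ≈ 161 mm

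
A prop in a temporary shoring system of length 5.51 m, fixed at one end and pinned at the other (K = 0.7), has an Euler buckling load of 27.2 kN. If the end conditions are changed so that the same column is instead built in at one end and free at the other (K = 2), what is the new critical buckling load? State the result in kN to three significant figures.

P_cr ≈ 3.33 kN

P_cr ∝ 1/K², so P_cr,new = P_cr,old × (K_old/K_new)² = 27.2 × (0.7/2)²
= 27.2 × 0.1225 = 3.33 kN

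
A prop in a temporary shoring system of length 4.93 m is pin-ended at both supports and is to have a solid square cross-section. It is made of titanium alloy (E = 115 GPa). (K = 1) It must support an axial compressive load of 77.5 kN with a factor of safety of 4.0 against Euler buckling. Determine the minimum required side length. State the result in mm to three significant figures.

a ≈ 94.5 mm

Required P_cr = n·P = 4.0 × 77.5 = 310.0 kN
L_e = K·L = 1 × 4.93 = 4.930 m
Required I = P_cr·L_e²/(π²E) = 3.100×10^5 × 4.930² / (π² × 1.15×10^11) = 6.638×10^-6 m⁴
I_req = 6.638×10^6 mm⁴
Solid square: I = a⁴/12  ⇒  a = (12I)^(1/4) = (12×6.638×10^6)^(1/4) = 94.5 mm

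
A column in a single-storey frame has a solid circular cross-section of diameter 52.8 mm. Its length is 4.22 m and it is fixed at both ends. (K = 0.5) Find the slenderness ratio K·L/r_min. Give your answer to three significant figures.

λ ≈ 160

For a solid circle r = d/4 = 52.8/4 = 13.20 mm
L_e = K·L = 0.5 × 4.22 m = 2.110 m = 2110.0 mm
λ = L_e / r_min = 2110.0 / 13.20 = 160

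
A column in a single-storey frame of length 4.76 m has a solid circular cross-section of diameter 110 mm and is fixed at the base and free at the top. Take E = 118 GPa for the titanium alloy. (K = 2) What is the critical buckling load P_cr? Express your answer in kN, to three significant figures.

P_cr ≈ 92.4 kN

I = πd⁴/64 = π×110⁴/64 = 7.187×10^6 mm⁴
I = 7.187×10^6 mm⁴ = 7.187×10^-6 m⁴
Effective length L_e = K·L = 2 × 4.76 = 9.520 m
P_cr = π²EI / L_e² = π² × 118×10⁹ × 7.187×10^-6 / 9.520² = 9.235×10^4 N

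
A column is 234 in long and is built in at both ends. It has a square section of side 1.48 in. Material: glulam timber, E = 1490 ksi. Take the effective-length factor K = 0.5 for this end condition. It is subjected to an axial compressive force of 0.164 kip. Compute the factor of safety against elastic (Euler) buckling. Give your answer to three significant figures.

I = a⁴/12 = 1.48⁴/12 = 0.3998 in⁴
Effective length L_e = K·L = 0.5 × 234 = 117.0 in
P_cr = π²EI / L_e² = π² × 1490×10³ × 0.3998 / 117.0² = 429.5 lb
Factor of safety n = P_cr / P = 0.42952 / 0.164 = 2.62

n ≈ 2.62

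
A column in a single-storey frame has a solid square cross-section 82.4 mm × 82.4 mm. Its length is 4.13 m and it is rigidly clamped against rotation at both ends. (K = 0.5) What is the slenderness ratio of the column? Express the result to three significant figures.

λ ≈ 86.8

I = a⁴/12 = 82.4⁴/12 = 3.842×10^6 mm⁴
A = 6.790×10^3 mm²;  r_min = √(I/A) = √(3.842×10^6/6.790×10^3) = 23.79 mm
L_e = K·L = 0.5 × 4.13 m = 2.065 m = 2065.0 mm
λ = L_e / r_min = 2065.0 / 23.79 = 86.8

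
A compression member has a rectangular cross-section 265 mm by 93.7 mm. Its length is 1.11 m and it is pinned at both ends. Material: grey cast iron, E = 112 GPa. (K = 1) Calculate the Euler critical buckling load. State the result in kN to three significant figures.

Buckling occurs about the weak axis: I_min = h·b³/12 with b = 93.7 mm (the shorter side).
I_min = 265×93.7³/12 = 1.817×10^7 mm⁴
I = 1.817×10^7 mm⁴ = 1.817×10^-5 m⁴
Effective length L_e = K·L = 1 × 1.11 = 1.110 m
P_cr = π²EI / L_e² = π² × 112×10⁹ × 1.817×10^-5 / 1.110² = 1.630×10^7 N

P_cr ≈ 16300 kN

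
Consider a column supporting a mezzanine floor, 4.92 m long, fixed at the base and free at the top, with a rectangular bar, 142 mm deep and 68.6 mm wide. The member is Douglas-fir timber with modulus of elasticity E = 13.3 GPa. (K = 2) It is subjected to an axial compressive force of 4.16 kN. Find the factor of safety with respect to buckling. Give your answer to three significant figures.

n ≈ 1.24

Buckling occurs about the weak axis: I_min = h·b³/12 with b = 68.6 mm (the shorter side).
I_min = 142×68.6³/12 = 3.820×10^6 mm⁴
I = 3.820×10^6 mm⁴ = 3.820×10^-6 m⁴
Effective length L_e = K·L = 2 × 4.92 = 9.840 m
P_cr = π²EI / L_e² = π² × 13.3×10⁹ × 3.820×10^-6 / 9.840² = 5.179×10^3 N
Factor of safety n = P_cr / P = 5.1789 / 4.16 = 1.24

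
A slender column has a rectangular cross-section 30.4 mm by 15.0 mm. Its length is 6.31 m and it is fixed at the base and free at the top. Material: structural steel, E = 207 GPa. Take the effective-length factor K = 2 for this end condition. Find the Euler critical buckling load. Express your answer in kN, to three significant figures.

P_cr ≈ 0.110 kN

Buckling occurs about the weak axis: I_min = h·b³/12 with b = 15.0 mm (the shorter side).
I_min = 30.4×15.0³/12 = 8.550×10^3 mm⁴
I = 8.550×10^3 mm⁴ = 8.550×10^-9 m⁴
Effective length L_e = K·L = 2 × 6.31 = 12.62 m
P_cr = π²EI / L_e² = π² × 207×10⁹ × 8.550×10^-9 / 12.62² = 109.7 N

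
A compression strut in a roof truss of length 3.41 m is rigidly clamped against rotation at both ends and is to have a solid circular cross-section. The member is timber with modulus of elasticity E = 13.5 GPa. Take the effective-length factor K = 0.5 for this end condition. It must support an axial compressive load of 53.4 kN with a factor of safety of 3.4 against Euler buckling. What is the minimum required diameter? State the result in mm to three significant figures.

Required P_cr = n·P = 3.4 × 53.4 = 181.6 kN
L_e = K·L = 0.5 × 3.41 = 1.705 m
Required I = P_cr·L_e²/(π²E) = 1.816×10^5 × 1.705² / (π² × 1.35×10^10) = 3.961×10^-6 m⁴
I_req = 3.961×10^6 mm⁴
Solid circle: I = πd⁴/64  ⇒  d = (64I/π)^(1/4) = (64×3.961×10^6/π)^(1/4) = 94.8 mm

d ≈ 94.8 mm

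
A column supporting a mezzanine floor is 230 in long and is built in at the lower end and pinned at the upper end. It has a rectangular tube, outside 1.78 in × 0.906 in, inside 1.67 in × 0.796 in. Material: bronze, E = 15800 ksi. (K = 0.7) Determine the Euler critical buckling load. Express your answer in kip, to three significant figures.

Weak-axis I_min = (h_o·b_o³ − h_i·b_i³)/12 with b_o = 0.906, b_i = 0.7960 in (shorter outer/inner sides).
I_min = (1.78×0.906³ − 1.670×0.7960³)/12 = 4.012×10^-2 in⁴
Effective length L_e = K·L = 0.7 × 230 = 161.0 in
P_cr = π²EI / L_e² = π² × 15800×10³ × 4.012×10^-2 / 161.0² = 241.4 lb

P_cr ≈ 0.241 kip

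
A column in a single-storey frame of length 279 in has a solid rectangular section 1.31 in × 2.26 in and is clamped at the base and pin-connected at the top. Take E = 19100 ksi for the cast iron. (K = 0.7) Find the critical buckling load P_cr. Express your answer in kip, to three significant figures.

Buckling occurs about the weak axis: I_min = h·b³/12 with b = 1.31 in (the shorter side).
I_min = 2.26×1.31³/12 = 0.4234 in⁴
Effective length L_e = K·L = 0.7 × 279 = 195.3 in
P_cr = π²EI / L_e² = π² × 19100×10³ × 0.4234 / 195.3² = 2.093×10^3 lb

P_cr ≈ 2.09 kip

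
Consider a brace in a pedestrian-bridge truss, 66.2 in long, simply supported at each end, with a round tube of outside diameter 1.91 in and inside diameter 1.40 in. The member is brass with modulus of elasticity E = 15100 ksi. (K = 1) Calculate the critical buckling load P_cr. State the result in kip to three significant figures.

d_o = 1.91 in, d_i = 1.40 in
I = π(d_o⁴ − d_i⁴)/64 = π(1.91⁴ − 1.400⁴)/64 = 0.4647 in⁴
Effective length L_e = K·L = 1 × 66.2 = 66.20 in
P_cr = π²EI / L_e² = π² × 15100×10³ × 0.4647 / 66.20² = 1.580×10^4 lb

P_cr ≈ 15.8 kip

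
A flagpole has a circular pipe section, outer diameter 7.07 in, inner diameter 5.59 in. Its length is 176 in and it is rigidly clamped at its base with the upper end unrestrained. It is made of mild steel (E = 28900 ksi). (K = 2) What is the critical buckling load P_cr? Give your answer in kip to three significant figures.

d_o = 7.07 in, d_i = 5.59 in
I = π(d_o⁴ − d_i⁴)/64 = π(7.07⁴ − 5.590⁴)/64 = 74.71 in⁴
Effective length L_e = K·L = 2 × 176 = 352.0 in
P_cr = π²EI / L_e² = π² × 28900×10³ × 74.71 / 352.0² = 1.720×10^5 lb

P_cr ≈ 172 kip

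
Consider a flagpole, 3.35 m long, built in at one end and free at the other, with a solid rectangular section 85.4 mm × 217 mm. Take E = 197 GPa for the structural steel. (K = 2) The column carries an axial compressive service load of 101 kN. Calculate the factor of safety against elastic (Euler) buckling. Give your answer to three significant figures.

Buckling occurs about the weak axis: I_min = h·b³/12 with b = 85.4 mm (the shorter side).
I_min = 217×85.4³/12 = 1.126×10^7 mm⁴
I = 1.126×10^7 mm⁴ = 1.126×10^-5 m⁴
Effective length L_e = K·L = 2 × 3.35 = 6.700 m
P_cr = π²EI / L_e² = π² × 197×10⁹ × 1.126×10^-5 / 6.700² = 4.878×10^5 N
Factor of safety n = P_cr / P = 487.83 / 101 = 4.83

n ≈ 4.83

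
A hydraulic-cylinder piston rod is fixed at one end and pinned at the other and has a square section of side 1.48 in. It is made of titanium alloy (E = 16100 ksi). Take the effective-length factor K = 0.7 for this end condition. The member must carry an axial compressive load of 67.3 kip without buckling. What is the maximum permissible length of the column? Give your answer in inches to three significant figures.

I = a⁴/12 = 1.48⁴/12 = 0.3998 in⁴
At the buckling limit P_cr = P = 6.730×10^4 lb
From P_cr = π²EI/(K·L)²:  L = (1/K)·√(π²EI/P_cr) = (1/0.7)·√(π²×1.61×10^7×0.3998/6.730×10^4)
L = 43.9 in

L_max ≈ 43.9 in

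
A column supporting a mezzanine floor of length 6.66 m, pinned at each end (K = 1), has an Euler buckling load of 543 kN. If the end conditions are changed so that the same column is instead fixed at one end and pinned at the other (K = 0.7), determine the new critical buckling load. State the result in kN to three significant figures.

P_cr ∝ 1/K², so P_cr,new = P_cr,old × (K_old/K_new)² = 543 × (1/0.7)²
= 543 × 2.041 = 1110 kN

P_cr ≈ 1110 kN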